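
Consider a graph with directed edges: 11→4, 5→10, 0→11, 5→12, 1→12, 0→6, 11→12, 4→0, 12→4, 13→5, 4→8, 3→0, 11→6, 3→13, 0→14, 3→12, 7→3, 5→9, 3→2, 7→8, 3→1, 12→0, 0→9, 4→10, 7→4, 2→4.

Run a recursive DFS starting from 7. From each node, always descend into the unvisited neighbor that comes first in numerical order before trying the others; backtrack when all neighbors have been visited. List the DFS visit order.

Visit 7
7 → 3
3 → 0
0 → 6
0 → 9
0 → 11
11 → 4
4 → 8
4 → 10
11 → 12
0 → 14
3 → 1
3 → 2
3 → 13
13 → 5

7, 3, 0, 6, 9, 11, 4, 8, 10, 12, 14, 1, 2, 13, 5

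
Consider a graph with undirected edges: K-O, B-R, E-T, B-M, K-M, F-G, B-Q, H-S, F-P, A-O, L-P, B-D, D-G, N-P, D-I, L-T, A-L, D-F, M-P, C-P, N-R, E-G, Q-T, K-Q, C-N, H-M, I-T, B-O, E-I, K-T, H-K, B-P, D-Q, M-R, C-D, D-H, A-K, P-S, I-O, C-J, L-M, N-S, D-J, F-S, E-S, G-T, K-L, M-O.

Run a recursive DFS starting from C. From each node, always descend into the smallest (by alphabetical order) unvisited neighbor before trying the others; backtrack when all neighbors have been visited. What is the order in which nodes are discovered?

Visit C
C → D
D → B
B → M
M → H
H → K
K → A
A → L
L → P
P → F
F → G
G → E
E → I
I → O
I → T
T → Q
E → S
S → N
N → R
D → J

C, D, B, M, H, K, A, L, P, F, G, E, I, O, T, Q, S, N, R, J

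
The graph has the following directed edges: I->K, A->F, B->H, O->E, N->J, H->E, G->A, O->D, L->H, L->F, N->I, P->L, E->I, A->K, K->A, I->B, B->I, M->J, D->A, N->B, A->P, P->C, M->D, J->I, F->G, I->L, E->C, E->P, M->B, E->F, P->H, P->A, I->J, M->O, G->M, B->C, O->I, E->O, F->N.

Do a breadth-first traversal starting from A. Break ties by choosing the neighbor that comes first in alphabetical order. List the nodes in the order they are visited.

A F K P G N C H L M B I J E D O

Visit A; enqueue F, K, P → queue [F, K, P]
Visit F; enqueue G, N → queue [K, P, G, N]
Visit K → queue [P, G, N]
Visit P; enqueue C, H, L → queue [G, N, C, H, L]
Visit G; enqueue M → queue [N, C, H, L, M]
Visit N; enqueue B, I, J → queue [C, H, L, M, B, I, J]
Visit C → queue [H, L, M, B, I, J]
Visit H; enqueue E → queue [L, M, B, I, J, E]
Visit L → queue [M, B, I, J, E]
Visit M; enqueue D, O → queue [B, I, J, E, D, O]
Visit B → queue [I, J, E, D, O]
Visit I → queue [J, E, D, O]
Visit J → queue [E, D, O]
Visit E → queue [D, O]
Visit D → queue [O]
Visit O → queue []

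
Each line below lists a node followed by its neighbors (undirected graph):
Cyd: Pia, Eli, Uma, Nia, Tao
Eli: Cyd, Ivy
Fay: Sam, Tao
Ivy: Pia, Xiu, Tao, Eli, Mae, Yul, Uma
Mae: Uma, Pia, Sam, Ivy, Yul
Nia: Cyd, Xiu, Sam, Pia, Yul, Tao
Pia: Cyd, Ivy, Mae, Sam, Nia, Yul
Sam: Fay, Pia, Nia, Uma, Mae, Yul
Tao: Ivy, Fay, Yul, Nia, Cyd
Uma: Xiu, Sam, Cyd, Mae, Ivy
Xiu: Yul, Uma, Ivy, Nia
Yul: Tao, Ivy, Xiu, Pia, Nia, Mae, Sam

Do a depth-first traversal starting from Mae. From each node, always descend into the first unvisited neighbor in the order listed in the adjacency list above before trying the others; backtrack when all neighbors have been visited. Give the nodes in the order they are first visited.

Mae -> Uma -> Xiu -> Yul -> Tao -> Ivy -> Pia -> Cyd -> Eli -> Nia -> Sam -> Fay

Visit Mae
Mae → Uma
Uma → Xiu
Xiu → Yul
Yul → Tao
Tao → Ivy
Ivy → Pia
Pia → Cyd
Cyd → Eli
Cyd → Nia
Nia → Sam
Sam → Fay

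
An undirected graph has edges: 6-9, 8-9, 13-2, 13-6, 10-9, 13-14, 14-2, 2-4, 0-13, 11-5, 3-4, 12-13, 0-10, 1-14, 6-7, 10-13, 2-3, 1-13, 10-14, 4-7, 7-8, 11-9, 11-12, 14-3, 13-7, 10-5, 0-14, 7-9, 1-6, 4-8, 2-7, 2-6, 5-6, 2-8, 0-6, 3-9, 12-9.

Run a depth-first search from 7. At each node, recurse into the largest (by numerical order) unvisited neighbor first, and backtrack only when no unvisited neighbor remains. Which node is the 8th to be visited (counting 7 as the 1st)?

5

Visit 7
7 → 13
13 → 14
14 → 10
10 → 9
9 → 12
12 → 11
11 → 5
5 → 6
6 → 2
2 → 8
8 → 4
4 → 3
6 → 1
6 → 0

Visit order: 7, 13, 14, 10, 9, 12, 11, 5, 6, 2, 8, 4, 3, 1, 0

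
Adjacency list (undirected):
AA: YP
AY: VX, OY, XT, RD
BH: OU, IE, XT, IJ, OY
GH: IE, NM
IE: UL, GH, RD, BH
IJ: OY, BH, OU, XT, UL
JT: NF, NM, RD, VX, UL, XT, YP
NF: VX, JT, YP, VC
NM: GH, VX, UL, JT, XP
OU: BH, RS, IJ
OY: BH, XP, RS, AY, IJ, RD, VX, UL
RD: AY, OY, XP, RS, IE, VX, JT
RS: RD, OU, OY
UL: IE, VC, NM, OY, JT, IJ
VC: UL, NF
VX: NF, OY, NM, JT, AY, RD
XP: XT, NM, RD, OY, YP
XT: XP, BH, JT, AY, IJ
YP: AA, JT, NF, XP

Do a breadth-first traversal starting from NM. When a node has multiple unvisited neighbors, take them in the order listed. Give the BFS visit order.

Visit NM; enqueue GH, VX, UL, JT, XP → queue [GH, VX, UL, JT, XP]
Visit GH; enqueue IE → queue [VX, UL, JT, XP, IE]
Visit VX; enqueue NF, OY, AY, RD → queue [UL, JT, XP, IE, NF, OY, AY, RD]
Visit UL; enqueue VC, IJ → queue [JT, XP, IE, NF, OY, AY, RD, VC, IJ]
Visit JT; enqueue XT, YP → queue [XP, IE, NF, OY, AY, RD, VC, IJ, XT, YP]
Visit XP → queue [IE, NF, OY, AY, RD, VC, IJ, XT, YP]
Visit IE; enqueue BH → queue [NF, OY, AY, RD, VC, IJ, XT, YP, BH]
Visit NF → queue [OY, AY, RD, VC, IJ, XT, YP, BH]
Visit OY; enqueue RS → queue [AY, RD, VC, IJ, XT, YP, BH, RS]
Visit AY → queue [RD, VC, IJ, XT, YP, BH, RS]
Visit RD → queue [VC, IJ, XT, YP, BH, RS]
Visit VC → queue [IJ, XT, YP, BH, RS]
Visit IJ; enqueue OU → queue [XT, YP, BH, RS, OU]
Visit XT → queue [YP, BH, RS, OU]
Visit YP; enqueue AA → queue [BH, RS, OU, AA]
Visit BH → queue [RS, OU, AA]
Visit RS → queue [OU, AA]
Visit OU → queue [AA]
Visit AA → queue []

NM GH VX UL JT XP IE NF OY AY RD VC IJ XT YP BH RS OU AA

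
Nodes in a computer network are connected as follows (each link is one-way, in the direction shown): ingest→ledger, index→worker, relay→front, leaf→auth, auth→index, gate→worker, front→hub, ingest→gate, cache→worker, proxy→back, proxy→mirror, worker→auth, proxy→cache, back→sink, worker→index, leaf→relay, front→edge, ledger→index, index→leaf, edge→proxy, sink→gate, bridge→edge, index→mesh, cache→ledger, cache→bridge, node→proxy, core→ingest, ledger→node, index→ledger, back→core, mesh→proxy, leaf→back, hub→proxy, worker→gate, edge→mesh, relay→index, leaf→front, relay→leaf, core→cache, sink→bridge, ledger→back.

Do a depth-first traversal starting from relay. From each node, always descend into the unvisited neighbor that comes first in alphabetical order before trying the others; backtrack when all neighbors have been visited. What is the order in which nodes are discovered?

Visit relay
relay → front
front → edge
edge → mesh
mesh → proxy
proxy → back
back → core
core → cache
cache → bridge
cache → ledger
ledger → index
index → leaf
leaf → auth
index → worker
worker → gate
ledger → node
core → ingest
back → sink
proxy → mirror
front → hub

relay -> front -> edge -> mesh -> proxy -> back -> core -> cache -> bridge -> ledger -> index -> leaf -> auth -> worker -> gate -> node -> ingest -> sink -> mirror -> hub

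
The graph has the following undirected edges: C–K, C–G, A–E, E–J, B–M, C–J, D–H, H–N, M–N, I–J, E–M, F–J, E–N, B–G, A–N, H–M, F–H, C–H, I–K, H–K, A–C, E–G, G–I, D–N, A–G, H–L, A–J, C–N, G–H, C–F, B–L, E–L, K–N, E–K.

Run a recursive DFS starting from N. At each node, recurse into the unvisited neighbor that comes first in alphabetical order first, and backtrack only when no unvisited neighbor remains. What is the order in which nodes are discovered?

N, A, C, F, H, D, G, B, L, E, J, I, K, M

Visit N
N → A
A → C
C → F
F → H
H → D
H → G
G → B
B → L
L → E
E → J
J → I
I → K
E → M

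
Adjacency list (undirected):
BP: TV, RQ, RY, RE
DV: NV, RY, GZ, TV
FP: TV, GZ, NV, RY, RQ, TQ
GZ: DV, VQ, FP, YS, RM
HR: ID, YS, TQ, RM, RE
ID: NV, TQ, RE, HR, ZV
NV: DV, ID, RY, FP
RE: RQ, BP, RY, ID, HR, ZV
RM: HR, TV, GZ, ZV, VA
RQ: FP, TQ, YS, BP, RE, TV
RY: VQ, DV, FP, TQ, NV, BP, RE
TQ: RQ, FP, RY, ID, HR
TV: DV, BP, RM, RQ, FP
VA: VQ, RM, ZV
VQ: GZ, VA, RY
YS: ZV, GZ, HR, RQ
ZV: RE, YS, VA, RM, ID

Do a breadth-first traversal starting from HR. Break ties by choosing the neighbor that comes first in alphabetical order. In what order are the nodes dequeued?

Visit HR; enqueue ID, RE, RM, TQ, YS → queue [ID, RE, RM, TQ, YS]
Visit ID; enqueue NV, ZV → queue [RE, RM, TQ, YS, NV, ZV]
Visit RE; enqueue BP, RQ, RY → queue [RM, TQ, YS, NV, ZV, BP, RQ, RY]
Visit RM; enqueue GZ, TV, VA → queue [TQ, YS, NV, ZV, BP, RQ, RY, GZ, TV, VA]
Visit TQ; enqueue FP → queue [YS, NV, ZV, BP, RQ, RY, GZ, TV, VA, FP]
Visit YS → queue [NV, ZV, BP, RQ, RY, GZ, TV, VA, FP]
Visit NV; enqueue DV → queue [ZV, BP, RQ, RY, GZ, TV, VA, FP, DV]
Visit ZV → queue [BP, RQ, RY, GZ, TV, VA, FP, DV]
Visit BP → queue [RQ, RY, GZ, TV, VA, FP, DV]
Visit RQ → queue [RY, GZ, TV, VA, FP, DV]
Visit RY; enqueue VQ → queue [GZ, TV, VA, FP, DV, VQ]
Visit GZ → queue [TV, VA, FP, DV, VQ]
Visit TV → queue [VA, FP, DV, VQ]
Visit VA → queue [FP, DV, VQ]
Visit FP → queue [DV, VQ]
Visit DV → queue [VQ]
Visit VQ → queue []

HR, ID, RE, RM, TQ, YS, NV, ZV, BP, RQ, RY, GZ, TV, VA, FP, DV, VQ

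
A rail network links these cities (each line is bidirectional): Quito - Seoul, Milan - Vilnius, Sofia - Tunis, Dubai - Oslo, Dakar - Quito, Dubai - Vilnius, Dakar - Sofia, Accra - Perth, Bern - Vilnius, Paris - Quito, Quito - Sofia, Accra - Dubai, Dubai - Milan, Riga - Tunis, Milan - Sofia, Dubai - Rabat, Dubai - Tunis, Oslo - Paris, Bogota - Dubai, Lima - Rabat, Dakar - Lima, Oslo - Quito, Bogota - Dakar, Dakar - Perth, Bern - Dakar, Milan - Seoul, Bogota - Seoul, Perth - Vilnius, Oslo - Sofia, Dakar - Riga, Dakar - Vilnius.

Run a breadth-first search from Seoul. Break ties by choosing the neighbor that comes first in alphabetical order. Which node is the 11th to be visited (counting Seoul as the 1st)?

Bern

Visit Seoul; enqueue Bogota, Milan, Quito → queue [Bogota, Milan, Quito]
Visit Bogota; enqueue Dakar, Dubai → queue [Milan, Quito, Dakar, Dubai]
Visit Milan; enqueue Sofia, Vilnius → queue [Quito, Dakar, Dubai, Sofia, Vilnius]
Visit Quito; enqueue Oslo, Paris → queue [Dakar, Dubai, Sofia, Vilnius, Oslo, Paris]
Visit Dakar; enqueue Bern, Lima, Perth, Riga → queue [Dubai, Sofia, Vilnius, Oslo, Paris, Bern, Lima, Perth, Riga]
Visit Dubai; enqueue Accra, Rabat, Tunis → queue [Sofia, Vilnius, Oslo, Paris, Bern, Lima, Perth, Riga, Accra, Rabat, Tunis]
Visit Sofia → queue [Vilnius, Oslo, Paris, Bern, Lima, Perth, Riga, Accra, Rabat, Tunis]
Visit Vilnius → queue [Oslo, Paris, Bern, Lima, Perth, Riga, Accra, Rabat, Tunis]
Visit Oslo → queue [Paris, Bern, Lima, Perth, Riga, Accra, Rabat, Tunis]
Visit Paris → queue [Bern, Lima, Perth, Riga, Accra, Rabat, Tunis]
Visit Bern → queue [Lima, Perth, Riga, Accra, Rabat, Tunis]
Visit Lima → queue [Perth, Riga, Accra, Rabat, Tunis]
Visit Perth → queue [Riga, Accra, Rabat, Tunis]
Visit Riga → queue [Accra, Rabat, Tunis]
Visit Accra → queue [Rabat, Tunis]
Visit Rabat → queue [Tunis]
Visit Tunis → queue []

Visit order: Seoul, Bogota, Milan, Quito, Dakar, Dubai, Sofia, Vilnius, Oslo, Paris, Bern, Lima, Perth, Riga, Accra, Rabat, Tunis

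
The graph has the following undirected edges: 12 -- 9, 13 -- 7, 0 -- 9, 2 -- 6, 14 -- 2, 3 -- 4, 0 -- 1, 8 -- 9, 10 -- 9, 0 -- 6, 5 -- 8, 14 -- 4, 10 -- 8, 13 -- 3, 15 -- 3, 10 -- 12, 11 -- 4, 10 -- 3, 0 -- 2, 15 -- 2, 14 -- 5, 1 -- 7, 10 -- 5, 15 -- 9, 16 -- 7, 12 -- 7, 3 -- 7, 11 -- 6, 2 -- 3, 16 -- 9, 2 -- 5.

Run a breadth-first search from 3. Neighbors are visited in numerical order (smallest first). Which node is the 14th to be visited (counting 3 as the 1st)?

12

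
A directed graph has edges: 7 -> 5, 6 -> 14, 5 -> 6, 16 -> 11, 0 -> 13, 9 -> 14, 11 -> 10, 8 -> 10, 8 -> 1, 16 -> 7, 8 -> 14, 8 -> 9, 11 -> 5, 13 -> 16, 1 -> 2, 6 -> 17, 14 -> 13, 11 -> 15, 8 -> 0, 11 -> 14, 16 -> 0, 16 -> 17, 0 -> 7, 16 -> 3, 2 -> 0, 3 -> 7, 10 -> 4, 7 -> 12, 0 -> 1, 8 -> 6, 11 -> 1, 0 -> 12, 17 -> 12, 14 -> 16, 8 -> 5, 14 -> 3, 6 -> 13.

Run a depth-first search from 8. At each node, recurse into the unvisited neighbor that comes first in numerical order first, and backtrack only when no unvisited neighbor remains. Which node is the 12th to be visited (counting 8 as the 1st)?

10

Visit 8
8 → 0
0 → 1
1 → 2
0 → 7
7 → 5
5 → 6
6 → 13
13 → 16
16 → 3
16 → 11
11 → 10
10 → 4
11 → 14
11 → 15
16 → 17
17 → 12
8 → 9

Visit order: 8, 0, 1, 2, 7, 5, 6, 13, 16, 3, 11, 10, 4, 14, 15, 17, 12, 9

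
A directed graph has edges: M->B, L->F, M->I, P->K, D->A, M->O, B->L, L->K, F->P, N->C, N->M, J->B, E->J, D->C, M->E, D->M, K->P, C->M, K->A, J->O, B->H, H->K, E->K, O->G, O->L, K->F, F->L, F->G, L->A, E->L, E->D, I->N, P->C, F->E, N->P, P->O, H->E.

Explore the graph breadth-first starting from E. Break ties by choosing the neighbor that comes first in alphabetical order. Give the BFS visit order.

E D J K L A C M B O F P I H G N

Visit E; enqueue D, J, K, L → queue [D, J, K, L]
Visit D; enqueue A, C, M → queue [J, K, L, A, C, M]
Visit J; enqueue B, O → queue [K, L, A, C, M, B, O]
Visit K; enqueue F, P → queue [L, A, C, M, B, O, F, P]
Visit L → queue [A, C, M, B, O, F, P]
Visit A → queue [C, M, B, O, F, P]
Visit C → queue [M, B, O, F, P]
Visit M; enqueue I → queue [B, O, F, P, I]
Visit B; enqueue H → queue [O, F, P, I, H]
Visit O; enqueue G → queue [F, P, I, H, G]
Visit F → queue [P, I, H, G]
Visit P → queue [I, H, G]
Visit I; enqueue N → queue [H, G, N]
Visit H → queue [G, N]
Visit G → queue [N]
Visit N → queue []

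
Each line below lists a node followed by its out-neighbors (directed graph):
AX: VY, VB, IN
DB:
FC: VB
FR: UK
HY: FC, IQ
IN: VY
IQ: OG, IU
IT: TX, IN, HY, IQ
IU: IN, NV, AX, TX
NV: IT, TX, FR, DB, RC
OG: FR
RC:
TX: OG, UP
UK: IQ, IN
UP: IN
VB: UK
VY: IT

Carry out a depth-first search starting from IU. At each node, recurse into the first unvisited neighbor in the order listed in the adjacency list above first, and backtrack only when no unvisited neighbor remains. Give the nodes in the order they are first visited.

Visit IU
IU → IN
IN → VY
VY → IT
IT → TX
TX → OG
OG → FR
FR → UK
UK → IQ
TX → UP
IT → HY
HY → FC
FC → VB
IU → NV
NV → DB
NV → RC
IU → AX

IU → IN → VY → IT → TX → OG → FR → UK → IQ → UP → HY → FC → VB → NV → DB → RC → AX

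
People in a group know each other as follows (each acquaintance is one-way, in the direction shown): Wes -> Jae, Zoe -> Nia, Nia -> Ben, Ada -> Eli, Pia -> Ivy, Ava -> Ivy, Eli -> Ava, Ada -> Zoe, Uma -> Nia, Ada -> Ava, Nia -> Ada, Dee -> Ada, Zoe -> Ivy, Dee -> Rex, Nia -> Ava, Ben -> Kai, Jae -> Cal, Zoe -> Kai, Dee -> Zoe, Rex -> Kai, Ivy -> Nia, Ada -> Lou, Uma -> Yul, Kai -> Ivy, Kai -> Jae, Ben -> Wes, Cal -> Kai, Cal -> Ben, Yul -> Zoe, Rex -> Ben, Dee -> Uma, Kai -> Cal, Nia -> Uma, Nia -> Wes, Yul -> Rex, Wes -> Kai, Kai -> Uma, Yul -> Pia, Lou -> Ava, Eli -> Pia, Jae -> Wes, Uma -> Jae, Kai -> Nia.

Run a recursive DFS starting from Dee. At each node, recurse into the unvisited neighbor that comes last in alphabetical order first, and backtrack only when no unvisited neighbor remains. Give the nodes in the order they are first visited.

Visit Dee
Dee → Zoe
Zoe → Nia
Nia → Wes
Wes → Kai
Kai → Uma
Uma → Yul
Yul → Rex
Rex → Ben
Yul → Pia
Pia → Ivy
Uma → Jae
Jae → Cal
Nia → Ava
Nia → Ada
Ada → Lou
Ada → Eli

Dee, Zoe, Nia, Wes, Kai, Uma, Yul, Rex, Ben, Pia, Ivy, Jae, Cal, Ava, Ada, Lou, Eli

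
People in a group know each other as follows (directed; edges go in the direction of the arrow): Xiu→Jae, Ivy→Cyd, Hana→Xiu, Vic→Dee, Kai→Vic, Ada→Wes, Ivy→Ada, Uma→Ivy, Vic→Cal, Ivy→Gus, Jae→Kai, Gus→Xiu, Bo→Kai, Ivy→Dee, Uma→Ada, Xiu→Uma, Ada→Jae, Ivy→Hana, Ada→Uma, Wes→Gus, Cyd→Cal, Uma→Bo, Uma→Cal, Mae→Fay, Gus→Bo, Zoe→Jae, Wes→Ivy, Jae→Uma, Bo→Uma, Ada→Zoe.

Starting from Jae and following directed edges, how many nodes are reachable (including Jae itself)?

BFS from Jae visits: Jae, Kai, Uma, Vic, Ada, Bo, Cal, Ivy, Dee, Wes, Zoe, Cyd, Gus, Hana, Xiu
Reachable nodes: 15 of 17 total.

15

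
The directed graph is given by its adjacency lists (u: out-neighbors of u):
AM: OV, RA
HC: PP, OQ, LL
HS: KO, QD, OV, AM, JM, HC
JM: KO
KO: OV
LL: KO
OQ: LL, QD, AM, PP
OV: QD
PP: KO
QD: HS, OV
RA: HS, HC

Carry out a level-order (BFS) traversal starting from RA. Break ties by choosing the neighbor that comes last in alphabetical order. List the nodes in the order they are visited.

RA -> HS -> HC -> QD -> OV -> KO -> JM -> AM -> PP -> OQ -> LL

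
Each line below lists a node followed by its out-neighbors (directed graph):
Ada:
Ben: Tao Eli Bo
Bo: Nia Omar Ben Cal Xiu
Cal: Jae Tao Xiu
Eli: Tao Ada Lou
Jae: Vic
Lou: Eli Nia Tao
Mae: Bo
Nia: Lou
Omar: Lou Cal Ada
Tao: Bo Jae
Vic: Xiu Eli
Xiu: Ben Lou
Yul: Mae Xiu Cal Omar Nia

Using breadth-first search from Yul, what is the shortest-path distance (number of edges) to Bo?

Level 0: Yul
Level 1: Cal, Mae, Nia, Omar, Xiu
Level 2: Ada, Ben, Bo, Jae, Lou, Tao
Level 3: Eli, Vic
Bo first appears at level 2.

2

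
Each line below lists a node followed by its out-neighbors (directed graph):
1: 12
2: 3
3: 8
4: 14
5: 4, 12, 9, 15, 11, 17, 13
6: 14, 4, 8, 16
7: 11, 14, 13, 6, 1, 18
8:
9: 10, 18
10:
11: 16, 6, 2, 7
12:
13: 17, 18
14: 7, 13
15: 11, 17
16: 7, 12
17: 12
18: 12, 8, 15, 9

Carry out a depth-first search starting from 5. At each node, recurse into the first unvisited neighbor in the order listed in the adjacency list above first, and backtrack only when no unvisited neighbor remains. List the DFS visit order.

5, 4, 14, 7, 11, 16, 12, 6, 8, 2, 3, 13, 17, 18, 15, 9, 10, 1

Visit 5
5 → 4
4 → 14
14 → 7
7 → 11
11 → 16
16 → 12
11 → 6
6 → 8
11 → 2
2 → 3
7 → 13
13 → 17
13 → 18
18 → 15
18 → 9
9 → 10
7 → 1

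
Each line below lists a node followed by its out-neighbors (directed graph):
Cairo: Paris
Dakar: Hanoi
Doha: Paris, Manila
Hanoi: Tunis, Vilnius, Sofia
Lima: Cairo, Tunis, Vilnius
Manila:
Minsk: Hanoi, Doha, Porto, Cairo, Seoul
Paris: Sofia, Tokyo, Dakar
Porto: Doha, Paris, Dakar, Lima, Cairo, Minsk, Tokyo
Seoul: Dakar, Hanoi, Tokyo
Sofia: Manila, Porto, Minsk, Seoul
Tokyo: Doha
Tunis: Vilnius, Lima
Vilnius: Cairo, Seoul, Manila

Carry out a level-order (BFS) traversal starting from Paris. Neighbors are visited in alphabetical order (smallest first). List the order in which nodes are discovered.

Visit Paris; enqueue Dakar, Sofia, Tokyo → queue [Dakar, Sofia, Tokyo]
Visit Dakar; enqueue Hanoi → queue [Sofia, Tokyo, Hanoi]
Visit Sofia; enqueue Manila, Minsk, Porto, Seoul → queue [Tokyo, Hanoi, Manila, Minsk, Porto, Seoul]
Visit Tokyo; enqueue Doha → queue [Hanoi, Manila, Minsk, Porto, Seoul, Doha]
Visit Hanoi; enqueue Tunis, Vilnius → queue [Manila, Minsk, Porto, Seoul, Doha, Tunis, Vilnius]
Visit Manila → queue [Minsk, Porto, Seoul, Doha, Tunis, Vilnius]
Visit Minsk; enqueue Cairo → queue [Porto, Seoul, Doha, Tunis, Vilnius, Cairo]
Visit Porto; enqueue Lima → queue [Seoul, Doha, Tunis, Vilnius, Cairo, Lima]
Visit Seoul → queue [Doha, Tunis, Vilnius, Cairo, Lima]
Visit Doha → queue [Tunis, Vilnius, Cairo, Lima]
Visit Tunis → queue [Vilnius, Cairo, Lima]
Visit Vilnius → queue [Cairo, Lima]
Visit Cairo → queue [Lima]
Visit Lima → queue []

Paris Dakar Sofia Tokyo Hanoi Manila Minsk Porto Seoul Doha Tunis Vilnius Cairo Lima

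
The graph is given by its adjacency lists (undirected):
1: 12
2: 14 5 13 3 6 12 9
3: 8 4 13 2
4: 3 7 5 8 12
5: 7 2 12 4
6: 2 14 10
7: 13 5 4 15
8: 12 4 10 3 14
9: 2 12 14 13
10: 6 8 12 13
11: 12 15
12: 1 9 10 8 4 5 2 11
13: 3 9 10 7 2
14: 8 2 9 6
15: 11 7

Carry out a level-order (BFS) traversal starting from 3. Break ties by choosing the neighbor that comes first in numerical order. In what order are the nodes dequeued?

Visit 3; enqueue 2, 4, 8, 13 → queue [2, 4, 8, 13]
Visit 2; enqueue 5, 6, 9, 12, 14 → queue [4, 8, 13, 5, 6, 9, 12, 14]
Visit 4; enqueue 7 → queue [8, 13, 5, 6, 9, 12, 14, 7]
Visit 8; enqueue 10 → queue [13, 5, 6, 9, 12, 14, 7, 10]
Visit 13 → queue [5, 6, 9, 12, 14, 7, 10]
Visit 5 → queue [6, 9, 12, 14, 7, 10]
Visit 6 → queue [9, 12, 14, 7, 10]
Visit 9 → queue [12, 14, 7, 10]
Visit 12; enqueue 1, 11 → queue [14, 7, 10, 1, 11]
Visit 14 → queue [7, 10, 1, 11]
Visit 7; enqueue 15 → queue [10, 1, 11, 15]
Visit 10 → queue [1, 11, 15]
Visit 1 → queue [11, 15]
Visit 11 → queue [15]
Visit 15 → queue []

3 -> 2 -> 4 -> 8 -> 13 -> 5 -> 6 -> 9 -> 12 -> 14 -> 7 -> 10 -> 1 -> 11 -> 15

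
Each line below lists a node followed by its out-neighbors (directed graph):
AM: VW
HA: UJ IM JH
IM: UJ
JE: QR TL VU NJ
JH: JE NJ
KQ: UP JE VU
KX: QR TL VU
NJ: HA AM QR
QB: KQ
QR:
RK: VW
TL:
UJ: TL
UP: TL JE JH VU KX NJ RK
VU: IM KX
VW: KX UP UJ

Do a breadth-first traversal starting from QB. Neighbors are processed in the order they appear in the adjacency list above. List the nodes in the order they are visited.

QB, KQ, UP, JE, VU, TL, JH, KX, NJ, RK, QR, IM, HA, AM, VW, UJ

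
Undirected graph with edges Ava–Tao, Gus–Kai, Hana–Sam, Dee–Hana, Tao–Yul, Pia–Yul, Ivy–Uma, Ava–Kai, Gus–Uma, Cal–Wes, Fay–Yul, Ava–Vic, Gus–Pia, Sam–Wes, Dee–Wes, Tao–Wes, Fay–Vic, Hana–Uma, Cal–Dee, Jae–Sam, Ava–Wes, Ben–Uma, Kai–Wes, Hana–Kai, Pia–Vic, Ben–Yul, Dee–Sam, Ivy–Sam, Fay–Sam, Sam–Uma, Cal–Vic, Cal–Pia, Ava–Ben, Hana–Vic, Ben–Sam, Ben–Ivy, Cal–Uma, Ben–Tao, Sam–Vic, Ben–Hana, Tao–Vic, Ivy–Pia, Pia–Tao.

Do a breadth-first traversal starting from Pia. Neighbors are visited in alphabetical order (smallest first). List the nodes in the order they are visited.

Visit Pia; enqueue Cal, Gus, Ivy, Tao, Vic, Yul → queue [Cal, Gus, Ivy, Tao, Vic, Yul]
Visit Cal; enqueue Dee, Uma, Wes → queue [Gus, Ivy, Tao, Vic, Yul, Dee, Uma, Wes]
Visit Gus; enqueue Kai → queue [Ivy, Tao, Vic, Yul, Dee, Uma, Wes, Kai]
Visit Ivy; enqueue Ben, Sam → queue [Tao, Vic, Yul, Dee, Uma, Wes, Kai, Ben, Sam]
Visit Tao; enqueue Ava → queue [Vic, Yul, Dee, Uma, Wes, Kai, Ben, Sam, Ava]
Visit Vic; enqueue Fay, Hana → queue [Yul, Dee, Uma, Wes, Kai, Ben, Sam, Ava, Fay, Hana]
Visit Yul → queue [Dee, Uma, Wes, Kai, Ben, Sam, Ava, Fay, Hana]
Visit Dee → queue [Uma, Wes, Kai, Ben, Sam, Ava, Fay, Hana]
Visit Uma → queue [Wes, Kai, Ben, Sam, Ava, Fay, Hana]
Visit Wes → queue [Kai, Ben, Sam, Ava, Fay, Hana]
Visit Kai → queue [Ben, Sam, Ava, Fay, Hana]
Visit Ben → queue [Sam, Ava, Fay, Hana]
Visit Sam; enqueue Jae → queue [Ava, Fay, Hana, Jae]
Visit Ava → queue [Fay, Hana, Jae]
Visit Fay → queue [Hana, Jae]
Visit Hana → queue [Jae]
Visit Jae → queue []

Pia → Cal → Gus → Ivy → Tao → Vic → Yul → Dee → Uma → Wes → Kai → Ben → Sam → Ava → Fay → Hana → Jae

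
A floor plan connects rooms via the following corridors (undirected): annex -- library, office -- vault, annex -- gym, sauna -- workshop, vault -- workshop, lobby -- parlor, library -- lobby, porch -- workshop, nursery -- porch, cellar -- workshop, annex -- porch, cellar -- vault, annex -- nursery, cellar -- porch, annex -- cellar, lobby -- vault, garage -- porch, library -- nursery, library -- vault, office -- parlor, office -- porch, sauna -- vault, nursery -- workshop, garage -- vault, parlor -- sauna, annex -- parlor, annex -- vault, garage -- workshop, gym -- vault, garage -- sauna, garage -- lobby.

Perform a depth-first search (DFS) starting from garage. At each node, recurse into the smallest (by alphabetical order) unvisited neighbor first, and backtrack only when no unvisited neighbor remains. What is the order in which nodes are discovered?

Visit garage
garage → lobby
lobby → library
library → annex
annex → cellar
cellar → porch
porch → nursery
nursery → workshop
workshop → sauna
sauna → parlor
parlor → office
office → vault
vault → gym

garage, lobby, library, annex, cellar, porch, nursery, workshop, sauna, parlor, office, vault, gym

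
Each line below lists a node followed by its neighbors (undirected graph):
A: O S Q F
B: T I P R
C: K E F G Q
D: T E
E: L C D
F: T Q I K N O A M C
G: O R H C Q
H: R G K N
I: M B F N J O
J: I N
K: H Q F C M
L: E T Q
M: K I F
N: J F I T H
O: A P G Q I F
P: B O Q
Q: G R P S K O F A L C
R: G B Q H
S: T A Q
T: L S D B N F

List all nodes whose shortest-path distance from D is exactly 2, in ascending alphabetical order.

Level 0: D
Level 1: E, T
Level 2: B, C, F, L, N, S
Level 3: A, G, H, I, J, K, M, O, P, Q, R

B, C, F, L, N, S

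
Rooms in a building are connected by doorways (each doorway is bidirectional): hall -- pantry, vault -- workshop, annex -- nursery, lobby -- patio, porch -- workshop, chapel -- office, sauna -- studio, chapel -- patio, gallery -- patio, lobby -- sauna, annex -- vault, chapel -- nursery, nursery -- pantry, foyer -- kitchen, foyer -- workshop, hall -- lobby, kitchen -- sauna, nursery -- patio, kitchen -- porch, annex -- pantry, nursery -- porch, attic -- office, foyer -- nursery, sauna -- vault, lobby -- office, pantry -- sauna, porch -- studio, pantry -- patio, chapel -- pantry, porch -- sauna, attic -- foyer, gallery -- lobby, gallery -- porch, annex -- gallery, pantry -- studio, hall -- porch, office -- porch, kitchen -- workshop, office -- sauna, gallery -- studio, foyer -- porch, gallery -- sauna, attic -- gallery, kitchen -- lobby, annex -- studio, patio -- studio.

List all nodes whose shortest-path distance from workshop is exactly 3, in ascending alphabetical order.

chapel, pantry, patio

Level 0: workshop
Level 1: foyer, kitchen, porch, vault
Level 2: annex, attic, gallery, hall, lobby, nursery, office, sauna, studio
Level 3: chapel, pantry, patio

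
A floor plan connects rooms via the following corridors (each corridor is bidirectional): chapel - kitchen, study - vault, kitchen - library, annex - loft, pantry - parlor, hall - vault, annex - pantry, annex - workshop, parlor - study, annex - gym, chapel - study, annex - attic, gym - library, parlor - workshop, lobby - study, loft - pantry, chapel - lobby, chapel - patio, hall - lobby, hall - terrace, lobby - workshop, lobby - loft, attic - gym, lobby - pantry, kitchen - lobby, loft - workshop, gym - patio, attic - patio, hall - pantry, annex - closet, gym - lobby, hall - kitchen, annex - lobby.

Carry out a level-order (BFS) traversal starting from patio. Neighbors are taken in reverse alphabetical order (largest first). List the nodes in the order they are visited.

patio → gym → chapel → attic → lobby → library → annex → study → kitchen → workshop → pantry → loft → hall → closet → vault → parlor → terrace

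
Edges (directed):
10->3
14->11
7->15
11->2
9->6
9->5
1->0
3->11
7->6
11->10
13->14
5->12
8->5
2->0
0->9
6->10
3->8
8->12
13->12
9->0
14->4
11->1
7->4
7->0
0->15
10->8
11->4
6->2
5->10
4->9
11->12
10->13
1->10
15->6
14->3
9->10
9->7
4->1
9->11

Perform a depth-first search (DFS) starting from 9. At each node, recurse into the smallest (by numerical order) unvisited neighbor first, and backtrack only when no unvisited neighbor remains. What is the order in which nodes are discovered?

9 -> 0 -> 15 -> 6 -> 2 -> 10 -> 3 -> 8 -> 5 -> 12 -> 11 -> 1 -> 4 -> 13 -> 14 -> 7

Visit 9
9 → 0
0 → 15
15 → 6
6 → 2
6 → 10
10 → 3
3 → 8
8 → 5
5 → 12
3 → 11
11 → 1
11 → 4
10 → 13
13 → 14
9 → 7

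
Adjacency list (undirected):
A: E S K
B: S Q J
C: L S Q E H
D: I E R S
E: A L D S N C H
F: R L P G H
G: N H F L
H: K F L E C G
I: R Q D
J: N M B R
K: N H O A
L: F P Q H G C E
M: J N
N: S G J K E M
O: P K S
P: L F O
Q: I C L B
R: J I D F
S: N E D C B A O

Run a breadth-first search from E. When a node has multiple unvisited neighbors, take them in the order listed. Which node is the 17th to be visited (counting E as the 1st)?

O

Visit E; enqueue A, L, D, S, N, C, H → queue [A, L, D, S, N, C, H]
Visit A; enqueue K → queue [L, D, S, N, C, H, K]
Visit L; enqueue F, P, Q, G → queue [D, S, N, C, H, K, F, P, Q, G]
Visit D; enqueue I, R → queue [S, N, C, H, K, F, P, Q, G, I, R]
Visit S; enqueue B, O → queue [N, C, H, K, F, P, Q, G, I, R, B, O]
Visit N; enqueue J, M → queue [C, H, K, F, P, Q, G, I, R, B, O, J, M]
Visit C → queue [H, K, F, P, Q, G, I, R, B, O, J, M]
Visit H → queue [K, F, P, Q, G, I, R, B, O, J, M]
Visit K → queue [F, P, Q, G, I, R, B, O, J, M]
Visit F → queue [P, Q, G, I, R, B, O, J, M]
Visit P → queue [Q, G, I, R, B, O, J, M]
Visit Q → queue [G, I, R, B, O, J, M]
Visit G → queue [I, R, B, O, J, M]
Visit I → queue [R, B, O, J, M]
Visit R → queue [B, O, J, M]
Visit B → queue [O, J, M]
Visit O → queue [J, M]
Visit J → queue [M]
Visit M → queue []

Visit order: E, A, L, D, S, N, C, H, K, F, P, Q, G, I, R, B, O, J, M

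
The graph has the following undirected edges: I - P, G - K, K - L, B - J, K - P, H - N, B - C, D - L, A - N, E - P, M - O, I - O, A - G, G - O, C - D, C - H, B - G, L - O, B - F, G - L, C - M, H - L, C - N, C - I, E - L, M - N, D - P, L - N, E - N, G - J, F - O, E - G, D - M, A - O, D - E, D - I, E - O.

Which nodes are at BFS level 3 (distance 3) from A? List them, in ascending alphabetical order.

D, P

Level 0: A
Level 1: G, N, O
Level 2: B, C, E, F, H, I, J, K, L, M
Level 3: D, P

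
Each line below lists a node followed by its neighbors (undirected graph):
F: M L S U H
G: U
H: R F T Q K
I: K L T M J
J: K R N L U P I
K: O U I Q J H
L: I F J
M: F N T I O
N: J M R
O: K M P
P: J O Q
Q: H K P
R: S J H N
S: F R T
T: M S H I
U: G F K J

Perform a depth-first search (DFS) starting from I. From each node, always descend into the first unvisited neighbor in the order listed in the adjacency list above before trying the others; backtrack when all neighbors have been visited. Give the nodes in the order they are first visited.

I → K → O → M → F → L → J → R → S → T → H → Q → P → N → U → G

Visit I
I → K
K → O
O → M
M → F
F → L
L → J
J → R
R → S
S → T
T → H
H → Q
Q → P
R → N
J → U
U → G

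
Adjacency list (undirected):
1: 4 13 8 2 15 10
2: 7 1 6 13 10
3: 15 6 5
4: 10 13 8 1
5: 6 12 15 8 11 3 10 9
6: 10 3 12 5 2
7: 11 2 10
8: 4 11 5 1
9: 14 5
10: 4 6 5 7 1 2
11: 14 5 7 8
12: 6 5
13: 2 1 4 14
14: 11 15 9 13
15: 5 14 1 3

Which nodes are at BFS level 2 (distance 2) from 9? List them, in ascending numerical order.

3, 6, 8, 10, 11, 12, 13, 15

Level 0: 9
Level 1: 5, 14
Level 2: 3, 6, 8, 10, 11, 12, 13, 15
Level 3: 1, 2, 4, 7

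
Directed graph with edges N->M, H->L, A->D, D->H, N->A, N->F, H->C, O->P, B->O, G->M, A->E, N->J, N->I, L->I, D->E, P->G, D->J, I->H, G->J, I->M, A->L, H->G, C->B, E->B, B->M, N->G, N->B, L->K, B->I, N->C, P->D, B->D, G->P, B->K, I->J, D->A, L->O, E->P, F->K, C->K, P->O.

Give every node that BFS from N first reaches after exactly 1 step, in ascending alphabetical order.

A, B, C, F, G, I, J, M

Level 0: N
Level 1: A, B, C, F, G, I, J, M
Level 2: D, E, H, K, L, O, P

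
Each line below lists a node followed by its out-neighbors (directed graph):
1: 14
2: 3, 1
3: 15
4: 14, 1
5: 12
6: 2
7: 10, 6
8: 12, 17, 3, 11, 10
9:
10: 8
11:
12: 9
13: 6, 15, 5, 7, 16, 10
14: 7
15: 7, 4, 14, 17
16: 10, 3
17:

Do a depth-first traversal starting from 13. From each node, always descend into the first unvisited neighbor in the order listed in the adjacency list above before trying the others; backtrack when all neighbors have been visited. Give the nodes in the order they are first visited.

13 → 6 → 2 → 3 → 15 → 7 → 10 → 8 → 12 → 9 → 17 → 11 → 4 → 14 → 1 → 5 → 16

Visit 13
13 → 6
6 → 2
2 → 3
3 → 15
15 → 7
7 → 10
10 → 8
8 → 12
12 → 9
8 → 17
8 → 11
15 → 4
4 → 14
4 → 1
13 → 5
13 → 16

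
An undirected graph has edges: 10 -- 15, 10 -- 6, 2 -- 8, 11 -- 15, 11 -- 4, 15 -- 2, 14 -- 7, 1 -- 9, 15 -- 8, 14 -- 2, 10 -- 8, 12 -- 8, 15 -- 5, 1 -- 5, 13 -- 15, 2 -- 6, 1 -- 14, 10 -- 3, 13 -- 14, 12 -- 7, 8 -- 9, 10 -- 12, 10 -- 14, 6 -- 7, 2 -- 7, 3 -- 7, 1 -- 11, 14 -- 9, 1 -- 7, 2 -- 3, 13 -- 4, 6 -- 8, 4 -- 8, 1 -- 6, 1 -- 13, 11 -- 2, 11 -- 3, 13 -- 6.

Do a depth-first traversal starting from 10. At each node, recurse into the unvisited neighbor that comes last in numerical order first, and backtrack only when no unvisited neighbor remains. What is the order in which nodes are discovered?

10, 15, 13, 14, 9, 8, 12, 7, 6, 2, 11, 4, 3, 1, 5

Visit 10
10 → 15
15 → 13
13 → 14
14 → 9
9 → 8
8 → 12
12 → 7
7 → 6
6 → 2
2 → 11
11 → 4
11 → 3
11 → 1
1 → 5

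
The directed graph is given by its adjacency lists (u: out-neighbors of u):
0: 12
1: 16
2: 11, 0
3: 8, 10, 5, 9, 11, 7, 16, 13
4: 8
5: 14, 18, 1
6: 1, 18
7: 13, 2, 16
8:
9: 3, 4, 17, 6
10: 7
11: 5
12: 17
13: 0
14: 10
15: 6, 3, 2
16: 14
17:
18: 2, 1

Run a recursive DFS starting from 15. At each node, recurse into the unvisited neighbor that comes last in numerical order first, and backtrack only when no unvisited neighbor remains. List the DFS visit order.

15 6 18 2 11 5 14 10 7 16 13 0 12 17 1 3 9 4 8

Visit 15
15 → 6
6 → 18
18 → 2
2 → 11
11 → 5
5 → 14
14 → 10
10 → 7
7 → 16
7 → 13
13 → 0
0 → 12
12 → 17
5 → 1
15 → 3
3 → 9
9 → 4
4 → 8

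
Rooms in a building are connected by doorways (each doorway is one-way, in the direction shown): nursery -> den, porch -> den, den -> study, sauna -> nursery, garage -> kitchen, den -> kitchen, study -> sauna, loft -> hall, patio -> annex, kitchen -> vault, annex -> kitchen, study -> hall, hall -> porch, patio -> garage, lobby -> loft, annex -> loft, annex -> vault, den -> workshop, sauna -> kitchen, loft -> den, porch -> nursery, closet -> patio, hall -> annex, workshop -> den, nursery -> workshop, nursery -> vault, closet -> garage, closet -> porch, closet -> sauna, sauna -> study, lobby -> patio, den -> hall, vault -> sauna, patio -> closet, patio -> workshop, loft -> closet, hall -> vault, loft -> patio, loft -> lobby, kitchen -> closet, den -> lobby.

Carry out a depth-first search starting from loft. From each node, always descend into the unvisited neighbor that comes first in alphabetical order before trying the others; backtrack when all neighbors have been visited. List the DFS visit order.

loft -> closet -> garage -> kitchen -> vault -> sauna -> nursery -> den -> hall -> annex -> porch -> lobby -> patio -> workshop -> study

Visit loft
loft → closet
closet → garage
garage → kitchen
kitchen → vault
vault → sauna
sauna → nursery
nursery → den
den → hall
hall → annex
hall → porch
den → lobby
lobby → patio
patio → workshop
den → study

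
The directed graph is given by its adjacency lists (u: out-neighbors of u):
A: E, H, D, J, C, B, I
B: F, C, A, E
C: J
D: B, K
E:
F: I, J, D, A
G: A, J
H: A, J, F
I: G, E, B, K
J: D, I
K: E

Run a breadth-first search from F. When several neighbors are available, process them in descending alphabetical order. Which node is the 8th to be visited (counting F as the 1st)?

Visit F; enqueue J, I, D, A → queue [J, I, D, A]
Visit J → queue [I, D, A]
Visit I; enqueue K, G, E, B → queue [D, A, K, G, E, B]
Visit D → queue [A, K, G, E, B]
Visit A; enqueue H, C → queue [K, G, E, B, H, C]
Visit K → queue [G, E, B, H, C]
Visit G → queue [E, B, H, C]
Visit E → queue [B, H, C]
Visit B → queue [H, C]
Visit H → queue [C]
Visit C → queue []

Visit order: F, J, I, D, A, K, G, E, B, H, C

E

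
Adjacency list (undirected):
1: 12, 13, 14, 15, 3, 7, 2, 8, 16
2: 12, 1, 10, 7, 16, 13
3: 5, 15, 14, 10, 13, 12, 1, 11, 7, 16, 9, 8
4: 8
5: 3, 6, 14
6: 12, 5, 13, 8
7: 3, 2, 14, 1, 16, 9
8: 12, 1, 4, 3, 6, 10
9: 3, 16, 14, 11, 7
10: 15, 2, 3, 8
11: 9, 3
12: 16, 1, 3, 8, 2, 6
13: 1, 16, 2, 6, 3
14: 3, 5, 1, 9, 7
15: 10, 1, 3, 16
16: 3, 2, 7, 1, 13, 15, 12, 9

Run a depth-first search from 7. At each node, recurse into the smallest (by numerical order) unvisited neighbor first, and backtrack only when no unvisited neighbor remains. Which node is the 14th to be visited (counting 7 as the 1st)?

14

Visit 7
7 → 1
1 → 2
2 → 10
10 → 3
3 → 5
5 → 6
6 → 8
8 → 4
8 → 12
12 → 16
16 → 9
9 → 11
9 → 14
16 → 13
16 → 15

Visit order: 7, 1, 2, 10, 3, 5, 6, 8, 4, 12, 16, 9, 11, 14, 13, 15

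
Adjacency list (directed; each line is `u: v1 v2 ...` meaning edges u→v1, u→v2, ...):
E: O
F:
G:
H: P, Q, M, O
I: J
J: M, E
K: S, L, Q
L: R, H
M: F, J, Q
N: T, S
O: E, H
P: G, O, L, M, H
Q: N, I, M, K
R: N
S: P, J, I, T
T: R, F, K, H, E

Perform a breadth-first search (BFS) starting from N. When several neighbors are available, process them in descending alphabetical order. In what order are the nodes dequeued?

N → T → S → R → K → H → F → E → P → J → I → Q → L → O → M → G

Visit N; enqueue T, S → queue [T, S]
Visit T; enqueue R, K, H, F, E → queue [S, R, K, H, F, E]
Visit S; enqueue P, J, I → queue [R, K, H, F, E, P, J, I]
Visit R → queue [K, H, F, E, P, J, I]
Visit K; enqueue Q, L → queue [H, F, E, P, J, I, Q, L]
Visit H; enqueue O, M → queue [F, E, P, J, I, Q, L, O, M]
Visit F → queue [E, P, J, I, Q, L, O, M]
Visit E → queue [P, J, I, Q, L, O, M]
Visit P; enqueue G → queue [J, I, Q, L, O, M, G]
Visit J → queue [I, Q, L, O, M, G]
Visit I → queue [Q, L, O, M, G]
Visit Q → queue [L, O, M, G]
Visit L → queue [O, M, G]
Visit O → queue [M, G]
Visit M → queue [G]
Visit G → queue []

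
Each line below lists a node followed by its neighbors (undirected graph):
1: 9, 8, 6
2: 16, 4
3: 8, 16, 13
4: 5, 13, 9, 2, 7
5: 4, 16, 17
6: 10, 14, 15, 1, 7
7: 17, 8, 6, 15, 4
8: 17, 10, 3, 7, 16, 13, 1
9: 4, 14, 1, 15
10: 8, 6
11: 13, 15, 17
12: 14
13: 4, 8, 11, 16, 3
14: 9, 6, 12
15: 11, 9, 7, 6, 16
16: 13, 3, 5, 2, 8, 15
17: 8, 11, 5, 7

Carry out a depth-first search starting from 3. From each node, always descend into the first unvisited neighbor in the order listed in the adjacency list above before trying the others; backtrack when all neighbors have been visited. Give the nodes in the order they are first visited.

3 8 17 11 13 4 5 16 2 15 9 14 6 10 1 7 12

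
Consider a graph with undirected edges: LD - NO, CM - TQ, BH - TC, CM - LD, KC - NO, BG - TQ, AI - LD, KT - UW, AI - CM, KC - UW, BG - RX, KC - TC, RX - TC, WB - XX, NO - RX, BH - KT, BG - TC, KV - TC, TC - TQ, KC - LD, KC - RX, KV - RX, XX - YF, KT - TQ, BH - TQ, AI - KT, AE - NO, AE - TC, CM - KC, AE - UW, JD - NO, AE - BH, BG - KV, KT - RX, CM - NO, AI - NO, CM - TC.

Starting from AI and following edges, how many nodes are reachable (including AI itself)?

15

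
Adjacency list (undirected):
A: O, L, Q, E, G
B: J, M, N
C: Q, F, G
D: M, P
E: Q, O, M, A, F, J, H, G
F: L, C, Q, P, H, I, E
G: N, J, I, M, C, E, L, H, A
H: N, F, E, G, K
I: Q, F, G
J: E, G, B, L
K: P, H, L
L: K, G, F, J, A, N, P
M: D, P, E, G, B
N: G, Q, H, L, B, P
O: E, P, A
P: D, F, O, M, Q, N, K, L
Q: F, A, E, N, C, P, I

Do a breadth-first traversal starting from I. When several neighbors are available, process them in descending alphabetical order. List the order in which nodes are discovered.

I Q G F P N E C A M L J H O K D B

Visit I; enqueue Q, G, F → queue [Q, G, F]
Visit Q; enqueue P, N, E, C, A → queue [G, F, P, N, E, C, A]
Visit G; enqueue M, L, J, H → queue [F, P, N, E, C, A, M, L, J, H]
Visit F → queue [P, N, E, C, A, M, L, J, H]
Visit P; enqueue O, K, D → queue [N, E, C, A, M, L, J, H, O, K, D]
Visit N; enqueue B → queue [E, C, A, M, L, J, H, O, K, D, B]
Visit E → queue [C, A, M, L, J, H, O, K, D, B]
Visit C → queue [A, M, L, J, H, O, K, D, B]
Visit A → queue [M, L, J, H, O, K, D, B]
Visit M → queue [L, J, H, O, K, D, B]
Visit L → queue [J, H, O, K, D, B]
Visit J → queue [H, O, K, D, B]
Visit H → queue [O, K, D, B]
Visit O → queue [K, D, B]
Visit K → queue [D, B]
Visit D → queue [B]
Visit B → queue []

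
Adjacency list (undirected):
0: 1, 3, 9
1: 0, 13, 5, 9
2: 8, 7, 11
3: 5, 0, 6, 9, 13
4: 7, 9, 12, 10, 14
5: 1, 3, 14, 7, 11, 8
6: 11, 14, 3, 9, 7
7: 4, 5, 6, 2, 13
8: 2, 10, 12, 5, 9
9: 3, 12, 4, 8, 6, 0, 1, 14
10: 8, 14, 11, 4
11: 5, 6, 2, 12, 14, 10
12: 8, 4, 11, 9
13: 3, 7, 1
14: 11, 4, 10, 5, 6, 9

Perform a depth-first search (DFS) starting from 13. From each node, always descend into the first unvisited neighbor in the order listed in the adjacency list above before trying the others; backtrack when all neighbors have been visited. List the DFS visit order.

Visit 13
13 → 3
3 → 5
5 → 1
1 → 0
0 → 9
9 → 12
12 → 8
8 → 2
2 → 7
7 → 4
4 → 10
10 → 14
14 → 11
11 → 6

13 -> 3 -> 5 -> 1 -> 0 -> 9 -> 12 -> 8 -> 2 -> 7 -> 4 -> 10 -> 14 -> 11 -> 6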